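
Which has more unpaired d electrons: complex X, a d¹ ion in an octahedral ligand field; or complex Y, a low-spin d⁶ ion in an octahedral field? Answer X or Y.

X: For octahedral d¹ the high- and low-spin configurations coincide; t₂g¹ eg⁰ → 1 unpaired.
Y: t₂g⁶ eg⁰ → 0 unpaired.
So X has more unpaired electrons.

X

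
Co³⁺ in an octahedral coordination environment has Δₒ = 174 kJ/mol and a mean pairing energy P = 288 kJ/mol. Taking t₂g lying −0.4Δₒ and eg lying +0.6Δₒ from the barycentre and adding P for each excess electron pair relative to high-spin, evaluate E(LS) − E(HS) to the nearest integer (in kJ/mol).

228

Co³⁺: group 9, so d-count = 9 − 3 = 6.
High-spin: t₂g⁴ eg², CFSE = -0.4Δₒ = -70 kJ/mol.
Low-spin: t₂g⁶ eg⁰, orbital CFSE = -2.4Δₒ = -418 kJ/mol; plus 2 excess pairs × P = +576 kJ/mol; total 158 kJ/mol.
Thus E(LS) − E(HS) = 228 kJ/mol.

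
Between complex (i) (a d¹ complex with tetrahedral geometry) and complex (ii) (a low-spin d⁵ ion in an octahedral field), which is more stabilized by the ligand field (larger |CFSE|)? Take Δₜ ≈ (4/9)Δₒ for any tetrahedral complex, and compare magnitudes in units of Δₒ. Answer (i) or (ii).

(i): Tetrahedral splitting is small, so the complex is high-spin; e¹ t₂⁰, CFSE = -0.6Δₜ ≈ -0.27Δₒ.
(ii): t₂g⁵ eg⁰, CFSE = -2.0Δₒ.
So (ii) has the larger |CFSE|.

(ii)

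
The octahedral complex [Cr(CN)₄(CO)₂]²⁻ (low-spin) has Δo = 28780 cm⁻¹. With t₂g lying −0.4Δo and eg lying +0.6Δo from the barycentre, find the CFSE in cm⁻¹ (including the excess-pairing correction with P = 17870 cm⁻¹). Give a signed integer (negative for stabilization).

-28178

Ligand charges: 4×(-1) from CN⁻ and 2×(+0) from CO sum to -4; with overall charge -2, Cr is +2.
Cr is in group 6, so Cr²⁺ is d⁴ (6 − 2 = 4).
The d⁴ electrons fill as t₂g⁴ eg⁰.
The orbital stabilization is -1.6Δo = -1.6 × 28780 = -46048 cm⁻¹.
High-spin d⁴ would be t₂g³ eg¹ with 0 pairs; low-spin has 1, so 1 excess pair costs +1P = +17870 cm⁻¹.
Combining: -46048 + 17870 = -28178 cm⁻¹.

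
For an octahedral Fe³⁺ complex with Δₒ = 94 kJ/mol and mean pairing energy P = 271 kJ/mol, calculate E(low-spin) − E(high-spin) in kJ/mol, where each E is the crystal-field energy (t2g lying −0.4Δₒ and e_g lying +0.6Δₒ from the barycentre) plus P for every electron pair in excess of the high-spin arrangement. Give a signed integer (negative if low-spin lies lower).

354

Fe sits in group 8; removing 3 electrons leaves Fe³⁺ with 8 − 3 = 5 d electrons.
In the high-spin limit (t2g^3 e_g^2) the orbital term is 0.0Δₒ = 0 kJ/mol, with no excess pairing.
Low-spin: t2g^5 e_g^0, orbital CFSE = -2.0Δₒ = -188 kJ/mol; plus 2 excess pairs × P = +542 kJ/mol; total 354 kJ/mol.
E(LS) − E(HS) = 354 − (0) = 354 kJ/mol.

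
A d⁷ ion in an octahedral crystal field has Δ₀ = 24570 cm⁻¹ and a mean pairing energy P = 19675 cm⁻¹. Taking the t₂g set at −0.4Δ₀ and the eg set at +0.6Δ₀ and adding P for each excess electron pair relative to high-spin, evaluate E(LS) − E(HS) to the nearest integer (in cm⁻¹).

-4895

In the high-spin limit (t₂g⁵ eg²) the orbital term is -0.8Δ₀ = -19656 cm⁻¹, with no excess pairing.
Low-spin: t₂g⁶ eg¹, orbital CFSE = -1.8Δ₀ = -44226 cm⁻¹; plus 1 excess pair × P = +19675 cm⁻¹; total -24551 cm⁻¹.
The difference is -24551 − (-19656) = -4895 cm⁻¹, so low-spin lies lower.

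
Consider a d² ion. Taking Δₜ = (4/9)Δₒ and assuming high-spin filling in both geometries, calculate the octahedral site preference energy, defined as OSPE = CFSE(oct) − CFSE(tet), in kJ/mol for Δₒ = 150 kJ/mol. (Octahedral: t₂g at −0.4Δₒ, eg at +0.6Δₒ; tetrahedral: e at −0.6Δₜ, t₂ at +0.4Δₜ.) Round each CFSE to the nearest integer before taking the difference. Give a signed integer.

In an octahedral site d² (HS) is t₂g² eg⁰, giving CFSE(oct) = -0.8Δₒ = -120 kJ/mol.
Tetrahedral e² t₂⁰ gives -1.2Δₜ = -1.2 × (4/9) × 150 = -80 kJ/mol.
Subtracting, OSPE = -120 − (-80) = -40 kJ/mol.

-40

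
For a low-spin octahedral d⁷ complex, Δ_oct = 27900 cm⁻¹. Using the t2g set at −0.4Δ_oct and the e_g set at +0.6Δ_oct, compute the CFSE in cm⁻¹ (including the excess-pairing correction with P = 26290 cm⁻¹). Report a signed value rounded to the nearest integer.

-23930

Electron filling gives t2g^6 e_g^1.
CFSE(orbital) = 6×(-0.4Δ_oct) + 1×(0.6Δ_oct) = -1.8Δ_oct; with Δ_oct = 27900 cm⁻¹ that is -50220 cm⁻¹.
High-spin d⁷ would be t2g^5 e_g^2 with 2 pairs; low-spin has 3, so 1 excess pair costs +1P = +26290 cm⁻¹.
Overall CFSE = -50220 + 26290 = -23930 cm⁻¹.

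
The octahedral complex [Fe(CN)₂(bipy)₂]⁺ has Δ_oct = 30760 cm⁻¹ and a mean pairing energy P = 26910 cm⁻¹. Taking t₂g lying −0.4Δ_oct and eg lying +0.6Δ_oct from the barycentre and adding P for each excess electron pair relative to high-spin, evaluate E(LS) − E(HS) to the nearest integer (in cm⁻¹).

Ligand charges: 2×(-1) from CN⁻ and 2×(+0) from bipy sum to -2; with overall charge +1, Fe is +3.
Fe sits in group 8; removing 3 electrons leaves Fe³⁺ with 8 − 3 = 5 d electrons.
High-spin: t₂g³ eg², CFSE = 0.0Δ_oct = 0 cm⁻¹.
Low-spin t₂g⁵ eg⁰ gives -2.0Δ_oct = -61520 cm⁻¹, but forming 2 extra pairs costs 2P = 53820 cm⁻¹, so E(LS) = -61520 + 53820 = -7700 cm⁻¹.
Thus E(LS) − E(HS) = -7700 cm⁻¹.

-7700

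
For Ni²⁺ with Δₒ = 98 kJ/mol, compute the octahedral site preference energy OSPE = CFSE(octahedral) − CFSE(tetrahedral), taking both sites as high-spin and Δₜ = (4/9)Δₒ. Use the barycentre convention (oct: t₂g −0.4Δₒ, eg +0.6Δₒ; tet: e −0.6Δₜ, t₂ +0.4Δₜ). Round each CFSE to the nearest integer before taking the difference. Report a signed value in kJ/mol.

Ni is in group 10, so Ni²⁺ is d⁸ (10 − 2 = 8).
Octahedral high-spin t₂g⁶ eg²: CFSE = -1.2 × 98 = -118 kJ/mol.
Tetrahedral e⁴ t₂⁴ gives -0.8Δₜ = -0.8 × (4/9) × 98 = -35 kJ/mol.
OSPE = CFSE(oct) − CFSE(tet) = -118 − (-35) = -83 kJ/mol.

-83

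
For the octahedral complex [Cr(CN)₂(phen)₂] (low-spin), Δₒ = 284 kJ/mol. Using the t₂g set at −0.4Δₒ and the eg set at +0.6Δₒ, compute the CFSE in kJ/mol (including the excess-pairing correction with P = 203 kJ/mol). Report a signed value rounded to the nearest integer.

-251

Ligand charges: 2×(-1) from CN⁻ and 2×(+0) from phen sum to -2; with overall charge +0, Cr is +2.
Cr sits in group 6; removing 2 electrons leaves Cr²⁺ with 6 − 2 = 4 d electrons.
Electron filling gives t₂g⁴ eg⁰.
CFSE(orbital) = 4×(-0.4Δₒ) + 0×(0.6Δₒ) = -1.6Δₒ; with Δₒ = 284 kJ/mol that is -454 kJ/mol.
Pairing penalty: 1 pair vs 0 in the high-spin reference → 1 extra × P = 203 kJ/mol.
Net CFSE = -454 + 203 = -251 kJ/mol.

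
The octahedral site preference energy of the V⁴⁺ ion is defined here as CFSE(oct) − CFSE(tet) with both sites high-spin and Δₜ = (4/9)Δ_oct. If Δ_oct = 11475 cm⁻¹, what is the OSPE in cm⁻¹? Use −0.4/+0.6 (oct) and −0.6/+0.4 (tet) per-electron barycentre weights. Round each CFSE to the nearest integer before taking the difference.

-1530

V sits in group 5; removing 4 electrons leaves V⁴⁺ with 5 − 4 = 1 d electrons.
In an octahedral site d¹ (HS) is t2g^1 e_g^0, giving CFSE(oct) = -0.4Δ_oct = -4590 cm⁻¹.
Tetrahedral: e^1 t2^0, CFSE = 1(−0.6) + 0(+0.4) = -0.6Δₜ = -0.6 × (4/9) × 11475 = -3060 cm⁻¹.
Subtracting, OSPE = -4590 − (-3060) = -1530 cm⁻¹.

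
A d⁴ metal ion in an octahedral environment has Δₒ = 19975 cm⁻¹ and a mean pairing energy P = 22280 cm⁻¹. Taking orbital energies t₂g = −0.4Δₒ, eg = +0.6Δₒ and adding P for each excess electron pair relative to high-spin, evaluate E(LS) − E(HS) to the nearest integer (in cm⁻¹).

2305

In the high-spin limit (t₂g³ eg¹) the orbital term is -0.6Δₒ = -11985 cm⁻¹, with no excess pairing.
Low-spin: t₂g⁴ eg⁰, orbital CFSE = -1.6Δₒ = -31960 cm⁻¹; plus 1 excess pair × P = +22280 cm⁻¹; total -9680 cm⁻¹.
Thus E(LS) − E(HS) = 2305 cm⁻¹.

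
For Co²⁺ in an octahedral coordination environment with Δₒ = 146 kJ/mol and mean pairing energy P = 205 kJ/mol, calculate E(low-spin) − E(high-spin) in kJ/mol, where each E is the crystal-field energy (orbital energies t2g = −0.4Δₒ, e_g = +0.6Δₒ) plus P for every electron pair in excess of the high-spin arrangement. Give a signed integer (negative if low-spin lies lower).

59

Co sits in group 9; removing 2 electrons leaves Co²⁺ with 9 − 2 = 7 d electrons.
In the high-spin limit (t2g^5 e_g^2) the orbital term is -0.8Δₒ = -117 kJ/mol, with no excess pairing.
Low-spin: t2g^6 e_g^1, orbital CFSE = -1.8Δₒ = -263 kJ/mol; plus 1 excess pair × P = +205 kJ/mol; total -58 kJ/mol.
Thus E(LS) − E(HS) = 59 kJ/mol.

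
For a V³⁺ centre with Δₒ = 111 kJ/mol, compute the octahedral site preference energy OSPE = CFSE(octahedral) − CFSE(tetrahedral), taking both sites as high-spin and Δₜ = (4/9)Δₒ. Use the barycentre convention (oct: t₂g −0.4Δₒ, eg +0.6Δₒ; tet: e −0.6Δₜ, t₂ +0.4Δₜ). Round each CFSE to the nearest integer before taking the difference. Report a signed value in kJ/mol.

-30

V sits in group 5; removing 3 electrons leaves V³⁺ with 5 − 3 = 2 d electrons.
In an octahedral site d² (HS) is t₂g² eg⁰, giving CFSE(oct) = -0.8Δₒ = -89 kJ/mol.
In a tetrahedral site the filling is e² t₂⁰: CFSE(tet) = -1.2Δₜ = -1.2 × (4/9)(111) = -59 kJ/mol.
OSPE = -89 − (-59) = -30 kJ/mol.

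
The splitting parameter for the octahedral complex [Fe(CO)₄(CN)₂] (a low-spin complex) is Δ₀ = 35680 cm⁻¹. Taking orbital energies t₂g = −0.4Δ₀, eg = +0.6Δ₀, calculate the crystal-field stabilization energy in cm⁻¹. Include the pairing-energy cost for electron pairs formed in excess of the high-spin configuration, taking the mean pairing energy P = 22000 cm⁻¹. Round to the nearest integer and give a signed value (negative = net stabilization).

Ligand charges: 4×(+0) from CO and 2×(-1) from CN⁻ sum to -2; with overall charge +0, Fe is +2.
Fe sits in group 8; removing 2 electrons leaves Fe²⁺ with 8 − 2 = 6 d electrons.
Electron filling gives t₂g⁶ eg⁰.
CFSE(orbital) = 6×(-0.4Δ₀) + 0×(0.6Δ₀) = -2.4Δ₀; with Δ₀ = 35680 cm⁻¹ that is -85632 cm⁻¹.
Relative to high-spin t₂g⁴ eg² (1 paired), the low-spin configuration has 2 additional pairs, contributing +2 × 22000 = +44000 cm⁻¹.
Combining: -85632 + 44000 = -41632 cm⁻¹.

-41632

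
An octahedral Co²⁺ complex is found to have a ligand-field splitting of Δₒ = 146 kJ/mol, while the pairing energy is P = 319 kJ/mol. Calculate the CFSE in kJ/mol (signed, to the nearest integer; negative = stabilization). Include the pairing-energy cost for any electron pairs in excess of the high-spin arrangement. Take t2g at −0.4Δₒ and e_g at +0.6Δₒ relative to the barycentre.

-117

Co sits in group 9; removing 2 electrons leaves Co²⁺ with 9 − 2 = 7 d electrons.
Δₒ < P, so pairing is avoided: the ground state is high-spin.
Filling d⁷ accordingly: t2g^5 e_g^2.
Orbital CFSE = -0.8Δₒ = -0.8 × 146 = -117 kJ/mol.
High-spin has no excess pairs, so no pairing correction applies.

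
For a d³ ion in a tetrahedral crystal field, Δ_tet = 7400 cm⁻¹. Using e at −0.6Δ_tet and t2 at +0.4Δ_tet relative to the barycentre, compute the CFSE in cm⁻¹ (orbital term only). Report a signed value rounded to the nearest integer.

-5920

With tetrahedral geometry the complex is necessarily high-spin.
Configuration: e^2 t2^1.
Orbital CFSE = 2(-0.6) + 1(0.4) = -0.8Δ_tet = -0.8 × 7400 = -5920 cm⁻¹.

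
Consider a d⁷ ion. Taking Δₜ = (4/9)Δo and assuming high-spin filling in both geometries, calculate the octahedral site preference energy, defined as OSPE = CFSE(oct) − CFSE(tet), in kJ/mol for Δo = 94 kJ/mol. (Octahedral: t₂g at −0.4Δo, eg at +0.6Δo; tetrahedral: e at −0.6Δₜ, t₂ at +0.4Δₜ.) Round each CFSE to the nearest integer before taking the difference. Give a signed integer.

In an octahedral site d⁷ (HS) is t₂g⁵ eg², giving CFSE(oct) = -0.8Δo = -75 kJ/mol.
Tetrahedral e⁴ t₂³ gives -1.2Δₜ = -1.2 × (4/9) × 94 = -50 kJ/mol.
OSPE = -75 − (-50) = -25 kJ/mol.

-25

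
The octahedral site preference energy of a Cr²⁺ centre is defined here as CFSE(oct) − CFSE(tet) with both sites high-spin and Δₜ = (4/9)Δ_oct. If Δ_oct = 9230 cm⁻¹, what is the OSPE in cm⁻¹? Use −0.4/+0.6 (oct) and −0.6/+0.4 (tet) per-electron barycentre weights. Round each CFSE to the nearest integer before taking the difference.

Cr is in group 6, so Cr²⁺ is d⁴ (6 − 2 = 4).
Octahedral (high-spin): t2g^3 e_g^1, CFSE = 3(−0.4) + 1(+0.6) = -0.6Δ_oct = -0.6 × 9230 = -5538 cm⁻¹.
In a tetrahedral site the filling is e^2 t2^2: CFSE(tet) = -0.4Δₜ = -0.4 × (4/9)(9230) = -1641 cm⁻¹.
OSPE = CFSE(oct) − CFSE(tet) = -5538 − (-1641) = -3897 cm⁻¹.

-3897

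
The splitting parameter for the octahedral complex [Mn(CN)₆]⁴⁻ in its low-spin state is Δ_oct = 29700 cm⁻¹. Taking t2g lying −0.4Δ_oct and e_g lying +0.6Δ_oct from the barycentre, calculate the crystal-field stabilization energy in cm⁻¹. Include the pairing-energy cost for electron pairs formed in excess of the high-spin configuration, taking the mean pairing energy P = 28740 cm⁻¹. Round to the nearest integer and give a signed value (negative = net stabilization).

-1920

Each CN⁻ contributes -1; 6 × (-1) = -6. With overall charge -4, Mn is in the +2 oxidation state.
Mn sits in group 7; removing 2 electrons leaves Mn²⁺ with 7 − 2 = 5 d electrons.
Configuration: t2g^5 e_g^0.
The orbital stabilization is -2.0Δ_oct = -2.0 × 29700 = -59400 cm⁻¹.
High-spin d⁵ would be t2g^3 e_g^2 with 0 pairs; low-spin has 2, so 2 excess pairs cost +2P = +57480 cm⁻¹.
Overall CFSE = -59400 + 57480 = -1920 cm⁻¹.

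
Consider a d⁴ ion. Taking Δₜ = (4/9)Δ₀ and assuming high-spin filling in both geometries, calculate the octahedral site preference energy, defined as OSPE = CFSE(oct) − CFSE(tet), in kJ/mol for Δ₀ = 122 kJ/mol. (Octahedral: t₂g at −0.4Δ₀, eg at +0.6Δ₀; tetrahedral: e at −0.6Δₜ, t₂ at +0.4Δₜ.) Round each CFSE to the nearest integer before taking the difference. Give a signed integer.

In an octahedral site d⁴ (HS) is t₂g³ eg¹, giving CFSE(oct) = -0.6Δ₀ = -73 kJ/mol.
Tetrahedral: e² t₂², CFSE = 2(−0.6) + 2(+0.4) = -0.4Δₜ = -0.4 × (4/9) × 122 = -22 kJ/mol.
OSPE = -73 − (-22) = -51 kJ/mol.

-51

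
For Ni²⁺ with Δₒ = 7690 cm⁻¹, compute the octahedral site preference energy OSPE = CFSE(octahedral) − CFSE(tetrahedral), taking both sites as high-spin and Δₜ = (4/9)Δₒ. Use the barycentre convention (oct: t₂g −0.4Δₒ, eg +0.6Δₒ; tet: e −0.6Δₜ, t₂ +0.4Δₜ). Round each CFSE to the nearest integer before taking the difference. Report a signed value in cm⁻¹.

-6494

Group 10 minus oxidation state +2 gives a d⁸ configuration for Ni²⁺.
Octahedral high-spin t₂g⁶ eg²: CFSE = -1.2 × 7690 = -9228 cm⁻¹.
In a tetrahedral site the filling is e⁴ t₂⁴: CFSE(tet) = -0.8Δₜ = -0.8 × (4/9)(7690) = -2734 cm⁻¹.
OSPE = CFSE(oct) − CFSE(tet) = -9228 − (-2734) = -6494 cm⁻¹.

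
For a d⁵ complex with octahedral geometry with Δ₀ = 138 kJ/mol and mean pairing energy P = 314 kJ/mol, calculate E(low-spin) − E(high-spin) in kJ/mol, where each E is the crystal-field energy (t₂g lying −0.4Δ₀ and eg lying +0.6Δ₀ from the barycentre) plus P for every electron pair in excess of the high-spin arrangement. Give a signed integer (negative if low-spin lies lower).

352

High-spin: t₂g³ eg², CFSE = 0.0Δ₀ = 0 kJ/mol.
Low-spin t₂g⁵ eg⁰ gives -2.0Δ₀ = -276 kJ/mol, but forming 2 extra pairs costs 2P = 628 kJ/mol, so E(LS) = -276 + 628 = 352 kJ/mol.
E(LS) − E(HS) = 352 − (0) = 352 kJ/mol.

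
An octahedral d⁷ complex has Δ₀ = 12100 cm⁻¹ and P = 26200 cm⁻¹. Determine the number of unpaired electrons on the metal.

3

Here Δ₀ < P (12100 < 26200), so the high-spin state is favoured.
That gives t2g^5 e_g^2.
Unpaired electrons: 3.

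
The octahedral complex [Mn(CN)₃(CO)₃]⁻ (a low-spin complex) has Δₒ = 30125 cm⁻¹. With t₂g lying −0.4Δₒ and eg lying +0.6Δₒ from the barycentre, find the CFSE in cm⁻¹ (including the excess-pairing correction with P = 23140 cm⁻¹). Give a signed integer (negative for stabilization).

-13970

Ligand charges: 3×(-1) from CN⁻ and 3×(+0) from CO sum to -3; with overall charge -1, Mn is +2.
Mn sits in group 7; removing 2 electrons leaves Mn²⁺ with 7 − 2 = 5 d electrons.
The d⁵ electrons fill as t₂g⁵ eg⁰.
CFSE(orbital) = 5×(-0.4Δₒ) + 0×(0.6Δₒ) = -2.0Δₒ; with Δₒ = 30125 cm⁻¹ that is -60250 cm⁻¹.
Pairing penalty: 2 pairs vs 0 in the high-spin reference → 2 extra × P = 46280 cm⁻¹.
Overall CFSE = -60250 + 46280 = -13970 cm⁻¹.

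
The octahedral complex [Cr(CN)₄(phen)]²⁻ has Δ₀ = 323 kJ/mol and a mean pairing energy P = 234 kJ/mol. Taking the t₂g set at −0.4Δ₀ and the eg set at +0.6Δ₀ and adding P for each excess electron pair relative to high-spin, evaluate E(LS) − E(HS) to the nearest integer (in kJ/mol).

-89

Ligand charges: 4×(-1) from CN⁻ and 1×(+0) from phen sum to -4; with overall charge -2, Cr is +2.
Group 6 minus oxidation state +2 gives a d⁴ configuration for Cr²⁺.
In the high-spin limit (t₂g³ eg¹) the orbital term is -0.6Δ₀ = -194 kJ/mol, with no excess pairing.
For low-spin the configuration is t₂g⁴ eg⁰: orbital energy -1.6 × 323 = -517 kJ/mol, and 1 additional pair relative to high-spin adds 234 kJ/mol, giving -283 kJ/mol.
E(LS) − E(HS) = -283 − (-194) = -89 kJ/mol.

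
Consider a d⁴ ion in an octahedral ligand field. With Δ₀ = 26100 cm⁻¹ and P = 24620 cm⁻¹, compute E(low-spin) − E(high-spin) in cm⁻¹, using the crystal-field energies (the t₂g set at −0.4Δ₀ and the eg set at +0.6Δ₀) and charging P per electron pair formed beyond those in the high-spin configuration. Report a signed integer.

-1480

High-spin: t₂g³ eg¹, CFSE = -0.6Δ₀ = -15660 cm⁻¹.
For low-spin the configuration is t₂g⁴ eg⁰: orbital energy -1.6 × 26100 = -41760 cm⁻¹, and 1 additional pair relative to high-spin adds 24620 cm⁻¹, giving -17140 cm⁻¹.
Thus E(LS) − E(HS) = -1480 cm⁻¹.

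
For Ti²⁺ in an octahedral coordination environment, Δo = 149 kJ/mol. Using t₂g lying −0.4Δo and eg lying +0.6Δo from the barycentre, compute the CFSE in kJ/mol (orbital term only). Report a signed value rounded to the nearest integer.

-119

Ti²⁺: group 4, so d-count = 4 − 2 = 2.
The d² electrons fill as t₂g² eg⁰.
CFSE(orbital) = 2×(-0.4Δo) + 0×(0.6Δo) = -0.8Δo; with Δo = 149 kJ/mol that is -119 kJ/mol.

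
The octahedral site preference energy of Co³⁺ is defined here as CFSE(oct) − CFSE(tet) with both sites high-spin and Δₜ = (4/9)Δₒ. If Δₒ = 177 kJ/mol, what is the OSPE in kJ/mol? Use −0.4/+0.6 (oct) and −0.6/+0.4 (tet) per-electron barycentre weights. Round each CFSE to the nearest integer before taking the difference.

-24

Group 9 minus oxidation state +3 gives a d⁶ configuration for Co³⁺.
Octahedral (high-spin): t₂g⁴ eg², CFSE = 4(−0.4) + 2(+0.6) = -0.4Δₒ = -0.4 × 177 = -71 kJ/mol.
Tetrahedral e³ t₂³ gives -0.6Δₜ = -0.6 × (4/9) × 177 = -47 kJ/mol.
OSPE = -71 − (-47) = -24 kJ/mol.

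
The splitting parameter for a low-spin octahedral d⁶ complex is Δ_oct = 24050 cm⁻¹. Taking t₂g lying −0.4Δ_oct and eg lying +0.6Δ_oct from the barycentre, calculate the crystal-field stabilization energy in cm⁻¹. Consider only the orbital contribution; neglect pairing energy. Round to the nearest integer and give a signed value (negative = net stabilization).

Configuration: t₂g⁶ eg⁰.
The orbital stabilization is -2.4Δ_oct = -2.4 × 24050 = -57720 cm⁻¹.

-57720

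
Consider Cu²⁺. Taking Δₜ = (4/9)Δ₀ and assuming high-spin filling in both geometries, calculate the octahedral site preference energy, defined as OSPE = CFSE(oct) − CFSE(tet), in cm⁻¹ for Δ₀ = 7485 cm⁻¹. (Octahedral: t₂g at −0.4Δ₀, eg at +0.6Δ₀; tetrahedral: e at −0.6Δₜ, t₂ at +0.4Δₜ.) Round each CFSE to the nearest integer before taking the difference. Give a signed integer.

-3160

Cu²⁺: group 11, so d-count = 11 − 2 = 9.
In an octahedral site d⁹ (HS) is t₂g⁶ eg³, giving CFSE(oct) = -0.6Δ₀ = -4491 cm⁻¹.
In a tetrahedral site the filling is e⁴ t₂⁵: CFSE(tet) = -0.4Δₜ = -0.4 × (4/9)(7485) = -1331 cm⁻¹.
OSPE = CFSE(oct) − CFSE(tet) = -4491 − (-1331) = -3160 cm⁻¹.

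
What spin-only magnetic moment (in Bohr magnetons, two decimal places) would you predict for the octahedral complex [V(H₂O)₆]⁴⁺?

1.73 Bohr magnetons

H₂O is neutral, so the +4 overall charge sits on V: oxidation state +4.
Group 5 minus oxidation state +4 gives a d¹ configuration for V⁴⁺.
Configuration: t2g^1 e_g^0 → 1 unpaired electron.
μ(spin-only) = √[1(1+2)] = √3 ≈ 1.73 Bohr magnetons.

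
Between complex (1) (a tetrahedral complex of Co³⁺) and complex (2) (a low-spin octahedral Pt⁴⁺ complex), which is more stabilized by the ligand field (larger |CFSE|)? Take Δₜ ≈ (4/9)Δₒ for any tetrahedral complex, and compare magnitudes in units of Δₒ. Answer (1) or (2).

(2)

(1): Co sits in group 9; removing 3 electrons leaves Co³⁺ with 9 − 3 = 6 d electrons; Tetrahedral splitting is small, so the complex is high-spin; e³ t₂³, CFSE = -0.6Δₜ ≈ -0.27Δₒ.
(2): Pt⁴⁺: group 10, so d-count = 10 − 4 = 6; t₂g⁶ eg⁰, CFSE = -2.4Δₒ.
So (2) has the larger |CFSE|.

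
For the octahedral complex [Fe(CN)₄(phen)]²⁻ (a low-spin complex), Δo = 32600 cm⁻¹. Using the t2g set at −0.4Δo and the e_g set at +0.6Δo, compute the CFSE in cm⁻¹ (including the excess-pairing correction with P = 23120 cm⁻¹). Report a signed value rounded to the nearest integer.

Ligand charges: 4×(-1) from CN⁻ and 1×(+0) from phen sum to -4; with overall charge -2, Fe is +2.
Fe is in group 8, so Fe²⁺ is d⁶ (8 − 2 = 6).
Electron filling gives t2g^6 e_g^0.
CFSE(orbital) = 6×(-0.4Δo) + 0×(0.6Δo) = -2.4Δo; with Δo = 32600 cm⁻¹ that is -78240 cm⁻¹.
Pairing penalty: 3 pairs vs 1 in the high-spin reference → 2 extra × P = 46240 cm⁻¹.
Net CFSE = -78240 + 46240 = -32000 cm⁻¹.

-32000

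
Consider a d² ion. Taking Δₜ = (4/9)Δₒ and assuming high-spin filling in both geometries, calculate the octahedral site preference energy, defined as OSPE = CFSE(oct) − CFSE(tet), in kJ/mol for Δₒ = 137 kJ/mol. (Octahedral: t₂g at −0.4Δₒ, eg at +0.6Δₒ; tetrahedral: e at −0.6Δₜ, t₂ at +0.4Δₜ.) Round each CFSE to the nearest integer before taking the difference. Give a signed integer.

Octahedral (high-spin): t2g^2 e_g^0, CFSE = 2(−0.4) + 0(+0.6) = -0.8Δₒ = -0.8 × 137 = -110 kJ/mol.
Tetrahedral: e^2 t2^0, CFSE = 2(−0.6) + 0(+0.4) = -1.2Δₜ = -1.2 × (4/9) × 137 = -73 kJ/mol.
Subtracting, OSPE = -110 − (-73) = -37 kJ/mol.

-37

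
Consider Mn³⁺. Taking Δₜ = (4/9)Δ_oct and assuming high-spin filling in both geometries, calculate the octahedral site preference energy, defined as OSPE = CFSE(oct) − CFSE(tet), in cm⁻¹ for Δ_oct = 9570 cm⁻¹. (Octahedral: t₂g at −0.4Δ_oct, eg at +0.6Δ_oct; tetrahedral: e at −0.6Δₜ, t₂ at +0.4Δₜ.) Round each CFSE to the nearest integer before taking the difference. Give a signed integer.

-4041

Mn³⁺: group 7, so d-count = 7 − 3 = 4.
Octahedral (high-spin): t2g^3 e_g^1, CFSE = 3(−0.4) + 1(+0.6) = -0.6Δ_oct = -0.6 × 9570 = -5742 cm⁻¹.
Tetrahedral e^2 t2^2 gives -0.4Δₜ = -0.4 × (4/9) × 9570 = -1701 cm⁻¹.
Subtracting, OSPE = -5742 − (-1701) = -4041 cm⁻¹.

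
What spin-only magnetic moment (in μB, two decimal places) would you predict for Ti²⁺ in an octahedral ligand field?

2.83 μB

Ti²⁺: group 4, so d-count = 4 − 2 = 2.
For octahedral d² the high- and low-spin configurations coincide.
Configuration: t₂g² eg⁰ → 2 unpaired electrons.
μ(spin-only) = √[2(2+2)] = √8 ≈ 2.83 μB.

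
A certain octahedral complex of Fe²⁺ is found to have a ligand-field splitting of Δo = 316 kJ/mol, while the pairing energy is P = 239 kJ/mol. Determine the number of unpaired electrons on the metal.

Fe sits in group 8; removing 2 electrons leaves Fe²⁺ with 8 − 2 = 6 d electrons.
With Δo > P the complex is low-spin.
Filling d⁶ accordingly: t₂g⁶ eg⁰.
Unpaired electrons: 0.

0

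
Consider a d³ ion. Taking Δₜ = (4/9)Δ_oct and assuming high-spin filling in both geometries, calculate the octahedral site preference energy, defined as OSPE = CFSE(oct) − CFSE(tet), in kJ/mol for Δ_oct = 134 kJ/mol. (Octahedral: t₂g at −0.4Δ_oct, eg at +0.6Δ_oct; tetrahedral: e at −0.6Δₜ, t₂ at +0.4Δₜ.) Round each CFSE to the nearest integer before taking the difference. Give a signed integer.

-113

Octahedral high-spin t2g^3 e_g^0: CFSE = -1.2 × 134 = -161 kJ/mol.
Tetrahedral e^2 t2^1 gives -0.8Δₜ = -0.8 × (4/9) × 134 = -48 kJ/mol.
Subtracting, OSPE = -161 − (-48) = -113 kJ/mol.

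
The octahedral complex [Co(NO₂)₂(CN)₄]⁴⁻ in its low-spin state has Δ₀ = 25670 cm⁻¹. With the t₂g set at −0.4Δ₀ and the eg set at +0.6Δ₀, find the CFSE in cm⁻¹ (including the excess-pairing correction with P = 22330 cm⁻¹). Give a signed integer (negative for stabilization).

-23876

Ligand charges: 2×(-1) from NO₂⁻ and 4×(-1) from CN⁻ sum to -6; with overall charge -4, Co is +2.
Co sits in group 9; removing 2 electrons leaves Co²⁺ with 9 − 2 = 7 d electrons.
The d⁷ electrons fill as t₂g⁶ eg¹.
CFSE(orbital) = 6×(-0.4Δ₀) + 1×(0.6Δ₀) = -1.8Δ₀; with Δ₀ = 25670 cm⁻¹ that is -46206 cm⁻¹.
Relative to high-spin t₂g⁵ eg² (2 paired), the low-spin configuration has 1 additional pair, contributing +1 × 22330 = +22330 cm⁻¹.
Net CFSE = -46206 + 22330 = -23876 cm⁻¹.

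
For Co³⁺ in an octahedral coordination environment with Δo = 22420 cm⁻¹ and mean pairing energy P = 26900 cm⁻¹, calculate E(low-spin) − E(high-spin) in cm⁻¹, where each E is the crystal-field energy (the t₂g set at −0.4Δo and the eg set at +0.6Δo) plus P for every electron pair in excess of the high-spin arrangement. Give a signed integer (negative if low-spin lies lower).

8960

Co³⁺: group 9, so d-count = 9 − 3 = 6.
High-spin: t₂g⁴ eg², CFSE = -0.4Δo = -8968 cm⁻¹.
Low-spin: t₂g⁶ eg⁰, orbital CFSE = -2.4Δo = -53808 cm⁻¹; plus 2 excess pairs × P = +53800 cm⁻¹; total -8 cm⁻¹.
E(LS) − E(HS) = -8 − (-8968) = 8960 cm⁻¹.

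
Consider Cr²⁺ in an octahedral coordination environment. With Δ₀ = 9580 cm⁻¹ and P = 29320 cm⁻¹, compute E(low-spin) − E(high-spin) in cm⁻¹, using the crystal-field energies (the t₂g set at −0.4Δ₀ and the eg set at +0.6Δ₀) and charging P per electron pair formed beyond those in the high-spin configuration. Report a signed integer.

Cr is in group 6, so Cr²⁺ is d⁴ (6 − 2 = 4).
In the high-spin limit (t₂g³ eg¹) the orbital term is -0.6Δ₀ = -5748 cm⁻¹, with no excess pairing.
Low-spin: t₂g⁴ eg⁰, orbital CFSE = -1.6Δ₀ = -15328 cm⁻¹; plus 1 excess pair × P = +29320 cm⁻¹; total 13992 cm⁻¹.
Thus E(LS) − E(HS) = 19740 cm⁻¹.

19740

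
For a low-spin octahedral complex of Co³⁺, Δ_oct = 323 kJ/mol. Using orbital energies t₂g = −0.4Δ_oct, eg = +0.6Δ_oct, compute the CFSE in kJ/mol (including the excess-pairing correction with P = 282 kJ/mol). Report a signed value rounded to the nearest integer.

-211

Co is in group 9, so Co³⁺ is d⁶ (9 − 3 = 6).
Configuration: t₂g⁶ eg⁰.
Orbital CFSE = 6(-0.4) + 0(0.6) = -2.4Δ_oct = -2.4 × 323 = -775 kJ/mol.
Pairing penalty: 3 pairs vs 1 in the high-spin reference → 2 extra × P = 564 kJ/mol.
Net CFSE = -775 + 564 = -211 kJ/mol.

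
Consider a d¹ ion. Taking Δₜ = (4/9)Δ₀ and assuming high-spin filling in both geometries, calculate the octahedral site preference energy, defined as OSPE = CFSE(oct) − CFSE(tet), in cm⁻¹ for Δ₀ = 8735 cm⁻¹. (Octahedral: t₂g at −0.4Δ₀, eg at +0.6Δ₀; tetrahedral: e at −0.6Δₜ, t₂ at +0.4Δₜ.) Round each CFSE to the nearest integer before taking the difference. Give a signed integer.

-1165

Octahedral high-spin t2g^1 e_g^0: CFSE = -0.4 × 8735 = -3494 cm⁻¹.
Tetrahedral: e^1 t2^0, CFSE = 1(−0.6) + 0(+0.4) = -0.6Δₜ = -0.6 × (4/9) × 8735 = -2329 cm⁻¹.
OSPE = -3494 − (-2329) = -1165 cm⁻¹.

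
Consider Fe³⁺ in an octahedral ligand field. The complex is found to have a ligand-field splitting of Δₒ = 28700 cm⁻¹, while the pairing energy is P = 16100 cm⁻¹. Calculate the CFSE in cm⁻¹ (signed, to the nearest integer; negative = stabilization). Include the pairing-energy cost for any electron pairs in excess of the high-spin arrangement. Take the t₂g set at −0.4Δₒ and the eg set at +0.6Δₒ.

-25200

Fe sits in group 8; removing 3 electrons leaves Fe³⁺ with 8 − 3 = 5 d electrons.
Since Δₒ = 28700 cm⁻¹ > P = 16100 cm⁻¹, the complex adopts the low-spin configuration.
That gives t₂g⁵ eg⁰.
Orbital CFSE = -2.0Δₒ = -2.0 × 28700 = -57400 cm⁻¹.
Excess pairs vs high-spin: 2 − 0 = 2; pairing cost = +32200 cm⁻¹.
Net CFSE = -57400 + 32200 = -25200 cm⁻¹.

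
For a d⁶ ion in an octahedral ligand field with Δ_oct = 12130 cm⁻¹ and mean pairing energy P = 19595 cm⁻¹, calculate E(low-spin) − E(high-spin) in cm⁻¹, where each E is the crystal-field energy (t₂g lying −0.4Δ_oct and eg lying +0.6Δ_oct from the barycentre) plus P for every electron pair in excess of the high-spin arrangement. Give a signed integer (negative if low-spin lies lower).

14930

High-spin d⁶ fills as t₂g⁴ eg² with CFSE 4(−0.4) + 2(+0.6) = -0.4Δ_oct = -4852 cm⁻¹.
Low-spin: t₂g⁶ eg⁰, orbital CFSE = -2.4Δ_oct = -29112 cm⁻¹; plus 2 excess pairs × P = +39190 cm⁻¹; total 10078 cm⁻¹.
Thus E(LS) − E(HS) = 14930 cm⁻¹.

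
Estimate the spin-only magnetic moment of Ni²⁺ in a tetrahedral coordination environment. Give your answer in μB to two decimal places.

Ni²⁺: group 10, so d-count = 10 − 2 = 8.
Tetrahedral fields are weak (Δₜ ≈ 4/9 Δₒ), so electrons fill high-spin.
Configuration: e^4 t2^4 → 2 unpaired electrons.
μ(spin-only) = √[2(2+2)] = √8 ≈ 2.83 μB.

2.83 μB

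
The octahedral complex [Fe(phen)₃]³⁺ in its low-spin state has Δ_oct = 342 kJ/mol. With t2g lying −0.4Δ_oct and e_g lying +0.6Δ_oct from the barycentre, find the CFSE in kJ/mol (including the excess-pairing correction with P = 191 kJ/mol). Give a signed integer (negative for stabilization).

-302

phen is neutral, so the +3 overall charge sits on Fe: oxidation state +3.
Fe is in group 8, so Fe³⁺ is d⁵ (8 − 3 = 5).
Electron filling gives t2g^5 e_g^0.
CFSE(orbital) = 5×(-0.4Δ_oct) + 0×(0.6Δ_oct) = -2.0Δ_oct; with Δ_oct = 342 kJ/mol that is -684 kJ/mol.
High-spin d⁵ would be t2g^3 e_g^2 with 0 pairs; low-spin has 2, so 2 excess pairs cost +2P = +382 kJ/mol.
Overall CFSE = -684 + 382 = -302 kJ/mol.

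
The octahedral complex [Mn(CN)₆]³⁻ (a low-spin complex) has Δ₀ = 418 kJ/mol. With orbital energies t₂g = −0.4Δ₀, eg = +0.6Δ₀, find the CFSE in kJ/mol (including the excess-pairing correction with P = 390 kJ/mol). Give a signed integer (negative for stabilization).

-279

Each CN⁻ contributes -1; 6 × (-1) = -6. With overall charge -3, Mn is in the +3 oxidation state.
Mn is in group 7, so Mn³⁺ is d⁴ (7 − 3 = 4).
The d⁴ electrons fill as t₂g⁴ eg⁰.
CFSE(orbital) = 4×(-0.4Δ₀) + 0×(0.6Δ₀) = -1.6Δ₀; with Δ₀ = 418 kJ/mol that is -669 kJ/mol.
Relative to high-spin t₂g³ eg¹ (0 paired), the low-spin configuration has 1 additional pair, contributing +1 × 390 = +390 kJ/mol.
Combining: -669 + 390 = -279 kJ/mol.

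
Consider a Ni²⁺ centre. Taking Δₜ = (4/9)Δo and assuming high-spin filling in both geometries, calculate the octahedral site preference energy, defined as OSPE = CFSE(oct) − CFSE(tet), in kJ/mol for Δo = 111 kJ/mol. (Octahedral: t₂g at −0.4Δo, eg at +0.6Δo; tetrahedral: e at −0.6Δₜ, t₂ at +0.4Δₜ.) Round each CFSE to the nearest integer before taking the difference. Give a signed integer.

Group 10 minus oxidation state +2 gives a d⁸ configuration for Ni²⁺.
Octahedral (high-spin): t2g^6 e_g^2, CFSE = 6(−0.4) + 2(+0.6) = -1.2Δo = -1.2 × 111 = -133 kJ/mol.
Tetrahedral e^4 t2^4 gives -0.8Δₜ = -0.8 × (4/9) × 111 = -39 kJ/mol.
OSPE = CFSE(oct) − CFSE(tet) = -133 − (-39) = -94 kJ/mol.

-94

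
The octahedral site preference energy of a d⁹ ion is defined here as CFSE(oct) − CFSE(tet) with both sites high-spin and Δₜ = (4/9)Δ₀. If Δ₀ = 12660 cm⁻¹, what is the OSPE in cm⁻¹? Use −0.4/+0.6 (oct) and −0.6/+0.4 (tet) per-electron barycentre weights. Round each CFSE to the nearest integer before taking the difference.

Octahedral high-spin t₂g⁶ eg³: CFSE = -0.6 × 12660 = -7596 cm⁻¹.
Tetrahedral e⁴ t₂⁵ gives -0.4Δₜ = -0.4 × (4/9) × 12660 = -2251 cm⁻¹.
OSPE = CFSE(oct) − CFSE(tet) = -7596 − (-2251) = -5345 cm⁻¹.

-5345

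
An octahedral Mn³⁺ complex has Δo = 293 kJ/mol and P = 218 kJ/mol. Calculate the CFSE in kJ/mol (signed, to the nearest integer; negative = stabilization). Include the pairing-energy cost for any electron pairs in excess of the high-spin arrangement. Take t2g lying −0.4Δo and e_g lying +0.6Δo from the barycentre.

Mn sits in group 7; removing 3 electrons leaves Mn³⁺ with 7 − 3 = 4 d electrons.
Here Δo > P (293 > 218), so the low-spin state is favoured.
Filling d⁴ accordingly: t2g^4 e_g^0.
Orbital CFSE = -1.6Δo = -1.6 × 293 = -469 kJ/mol.
Excess pairs vs high-spin: 1 − 0 = 1; pairing cost = +218 kJ/mol.
Net CFSE = -469 + 218 = -251 kJ/mol.

-251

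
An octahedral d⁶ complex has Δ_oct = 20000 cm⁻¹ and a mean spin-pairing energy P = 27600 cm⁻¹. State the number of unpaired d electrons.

4

Here Δ_oct < P (20000 < 27600), so the high-spin state is favoured.
Configuration: t₂g⁴ eg².
Unpaired electrons: 4.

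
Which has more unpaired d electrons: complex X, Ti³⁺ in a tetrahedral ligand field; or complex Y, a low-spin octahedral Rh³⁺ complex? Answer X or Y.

X

X: Ti is in group 4, so Ti³⁺ is d¹ (4 − 3 = 1); Tetrahedral splitting is small, so the complex is high-spin; e^1 t2^0 → 1 unpaired.
Y: Group 9 minus oxidation state +3 gives a d⁶ configuration for Rh³⁺; t2g^6 e_g^0 → 0 unpaired.
So X has more unpaired electrons.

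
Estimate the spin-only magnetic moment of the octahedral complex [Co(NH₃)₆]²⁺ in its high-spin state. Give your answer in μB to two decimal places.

3.87 μB

NH₃ is neutral, so the +2 overall charge sits on Co: oxidation state +2.
Group 9 minus oxidation state +2 gives a d⁷ configuration for Co²⁺.
Configuration: t₂g⁵ eg² → 3 unpaired electrons.
μ(spin-only) = √[3(3+2)] = √15 ≈ 3.87 μB.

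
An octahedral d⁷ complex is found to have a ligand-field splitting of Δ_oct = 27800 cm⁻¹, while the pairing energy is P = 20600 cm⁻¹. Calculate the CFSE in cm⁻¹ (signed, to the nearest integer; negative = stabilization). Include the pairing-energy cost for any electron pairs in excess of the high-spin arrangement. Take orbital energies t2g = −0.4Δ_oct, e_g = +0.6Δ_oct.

-29440

Here Δ_oct > P (27800 > 20600), so the low-spin state is favoured.
That gives t2g^6 e_g^1.
Orbital CFSE = -1.8Δ_oct = -1.8 × 27800 = -50040 cm⁻¹.
Excess pairs vs high-spin: 3 − 2 = 1; pairing cost = +20600 cm⁻¹.
Net CFSE = -50040 + 20600 = -29440 cm⁻¹.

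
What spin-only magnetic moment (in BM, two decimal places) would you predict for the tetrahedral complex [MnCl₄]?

3.87 BM

Each Cl⁻ contributes -1; 4 × (-1) = -4. With overall charge +0, Mn is in the +4 oxidation state.
Mn sits in group 7; removing 4 electrons leaves Mn⁴⁺ with 7 − 4 = 3 d electrons.
Tetrahedral fields are weak (Δₜ ≈ 4/9 Δₒ), so electrons fill high-spin.
Configuration: e² t₂¹ → 3 unpaired electrons.
μ(spin-only) = √[3(3+2)] = √15 ≈ 3.87 BM.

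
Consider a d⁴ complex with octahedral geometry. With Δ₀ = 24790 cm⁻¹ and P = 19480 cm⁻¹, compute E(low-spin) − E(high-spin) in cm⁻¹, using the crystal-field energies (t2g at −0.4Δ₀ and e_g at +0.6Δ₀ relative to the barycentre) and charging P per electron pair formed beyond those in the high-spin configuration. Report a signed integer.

-5310

In the high-spin limit (t2g^3 e_g^1) the orbital term is -0.6Δ₀ = -14874 cm⁻¹, with no excess pairing.
Low-spin t2g^4 e_g^0 gives -1.6Δ₀ = -39664 cm⁻¹, but forming 1 extra pair costs 1P = 19480 cm⁻¹, so E(LS) = -39664 + 19480 = -20184 cm⁻¹.
E(LS) − E(HS) = -20184 − (-14874) = -5310 cm⁻¹.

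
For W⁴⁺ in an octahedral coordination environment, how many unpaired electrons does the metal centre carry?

W⁴⁺: group 6, so d-count = 6 − 4 = 2.
Configuration: t2g^2 e_g^0, giving 2 unpaired electrons.

2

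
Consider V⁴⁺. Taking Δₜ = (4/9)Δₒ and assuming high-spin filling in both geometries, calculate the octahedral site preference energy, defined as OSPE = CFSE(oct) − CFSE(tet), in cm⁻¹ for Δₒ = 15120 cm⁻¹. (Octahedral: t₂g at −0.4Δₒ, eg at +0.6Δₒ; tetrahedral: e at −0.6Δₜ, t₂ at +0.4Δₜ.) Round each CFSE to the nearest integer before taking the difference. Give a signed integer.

-2016

V⁴⁺: group 5, so d-count = 5 − 4 = 1.
Octahedral high-spin t₂g¹ eg⁰: CFSE = -0.4 × 15120 = -6048 cm⁻¹.
Tetrahedral: e¹ t₂⁰, CFSE = 1(−0.6) + 0(+0.4) = -0.6Δₜ = -0.6 × (4/9) × 15120 = -4032 cm⁻¹.
OSPE = -6048 − (-4032) = -2016 cm⁻¹.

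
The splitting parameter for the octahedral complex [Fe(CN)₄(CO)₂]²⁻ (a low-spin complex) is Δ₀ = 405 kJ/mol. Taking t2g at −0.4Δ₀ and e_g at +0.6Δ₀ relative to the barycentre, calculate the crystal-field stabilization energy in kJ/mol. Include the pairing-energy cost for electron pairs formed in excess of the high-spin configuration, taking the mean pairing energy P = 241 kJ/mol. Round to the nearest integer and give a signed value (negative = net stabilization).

Ligand charges: 4×(-1) from CN⁻ and 2×(+0) from CO sum to -4; with overall charge -2, Fe is +2.
Fe is in group 8, so Fe²⁺ is d⁶ (8 − 2 = 6).
The d⁶ electrons fill as t2g^6 e_g^0.
The orbital stabilization is -2.4Δ₀ = -2.4 × 405 = -972 kJ/mol.
Relative to high-spin t2g^4 e_g^2 (1 paired), the low-spin configuration has 2 additional pairs, contributing +2 × 241 = +482 kJ/mol.
Combining: -972 + 482 = -490 kJ/mol.

-490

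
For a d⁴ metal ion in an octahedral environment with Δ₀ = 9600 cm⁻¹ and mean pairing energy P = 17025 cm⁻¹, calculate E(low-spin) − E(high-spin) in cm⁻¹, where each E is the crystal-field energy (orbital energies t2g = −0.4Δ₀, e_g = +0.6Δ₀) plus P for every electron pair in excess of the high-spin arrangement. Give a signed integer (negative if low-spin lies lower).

High-spin d⁴ fills as t2g^3 e_g^1 with CFSE 3(−0.4) + 1(+0.6) = -0.6Δ₀ = -5760 cm⁻¹.
For low-spin the configuration is t2g^4 e_g^0: orbital energy -1.6 × 9600 = -15360 cm⁻¹, and 1 additional pair relative to high-spin adds 17025 cm⁻¹, giving 1665 cm⁻¹.
Thus E(LS) − E(HS) = 7425 cm⁻¹.

7425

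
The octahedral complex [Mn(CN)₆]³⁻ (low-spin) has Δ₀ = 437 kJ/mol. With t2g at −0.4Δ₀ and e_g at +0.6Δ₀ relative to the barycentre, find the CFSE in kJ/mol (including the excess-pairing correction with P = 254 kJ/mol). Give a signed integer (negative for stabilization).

Each CN⁻ contributes -1; 6 × (-1) = -6. With overall charge -3, Mn is in the +3 oxidation state.
Mn³⁺: group 7, so d-count = 7 − 3 = 4.
Configuration: t2g^4 e_g^0.
Orbital CFSE = 4(-0.4) + 0(0.6) = -1.6Δ₀ = -1.6 × 437 = -699 kJ/mol.
High-spin d⁴ would be t2g^3 e_g^1 with 0 pairs; low-spin has 1, so 1 excess pair costs +1P = +254 kJ/mol.
Net CFSE = -699 + 254 = -445 kJ/mol.

-445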